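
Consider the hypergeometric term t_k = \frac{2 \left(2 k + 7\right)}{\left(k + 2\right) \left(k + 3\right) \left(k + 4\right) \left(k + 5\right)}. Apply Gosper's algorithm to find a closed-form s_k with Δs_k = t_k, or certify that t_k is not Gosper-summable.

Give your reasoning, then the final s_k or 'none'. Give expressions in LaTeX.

s_k = \frac{k \left(k + 6\right)}{4 \left(k^{2} + 6 k + 8\right)}

t_(k+1)/t_k = (k + 2)*(2*k + 9)/((k + 6)*(2*k + 7)).
Normal form (A,B,C) = (k + 2, k + 6, k + 7/2).
Solve (k + 2)·f(k+1) − (k + 5)·f(k) = k + 7/2.
From deg A=1, deg B=1, deg C=1: d=3.
Coefficient equations give f(k) = k*(k + 3)*(k + 6)/16.
Get s_k = R·t_k = k*(k + 6)/(4*(k**2 + 6*k + 8)) with R(k) = B(k−1)f(k)/C(k) = k*(k + 3)*(k + 5)*(k + 6)/(8*(2*k + 7)).
s_(k+1) − s_k = 2*(2*k + 7)/(k**4 + 14*k**3 + 71*k**2 + 154*k + 120) = t_k.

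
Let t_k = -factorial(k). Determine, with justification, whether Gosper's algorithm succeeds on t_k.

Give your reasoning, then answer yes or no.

The ratio is k + 1.
Take A(k)=k + 1, B(k)=1, C(k)=1.
Key eq: (k + 1)·f(k+1) = (1)·f(k) + (1).
deg f ≤ -1 (via 1,0,0).
Bound -1 < 0, so the key equation has no polynomial solution.

No. Not Gosper-summable.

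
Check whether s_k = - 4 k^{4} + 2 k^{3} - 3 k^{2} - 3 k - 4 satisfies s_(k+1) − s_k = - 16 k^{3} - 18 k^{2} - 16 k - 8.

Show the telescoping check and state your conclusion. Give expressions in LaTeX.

Valid — Δs_k = t_k.

s_(k+1) = -4*k**4 - 14*k**3 - 21*k**2 - 19*k - 12
s_(k+1) − s_k = -16*k**3 - 18*k**2 - 16*k - 8
(s_(k+1) − s_k) − t_k = 0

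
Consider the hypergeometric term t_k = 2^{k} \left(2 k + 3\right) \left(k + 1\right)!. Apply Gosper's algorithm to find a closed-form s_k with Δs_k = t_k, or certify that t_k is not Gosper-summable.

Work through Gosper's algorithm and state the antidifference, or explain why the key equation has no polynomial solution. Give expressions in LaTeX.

Compute t_(k+1)/t_k: get 2*(k + 2)*(2*k + 5)/(2*k + 3).
Normal form (A,B,C) = (2*k + 4, 1, k + 3/2).
Set up (2*k + 4)·f(k+1) − (1)·f(k) − (k + 3/2) = 0.
d = 0 from the (1,0,1) case.
Match coefficients ⇒ f(k) = 1/2.
Certificate R = B(k−1)f/C = 1/(2*k + 3) gives s_k = 2**k*factorial(k + 1).
Check: Δs_k = 2**k*(2*k + 3)*factorial(k + 1). ✓

s_k = 2^{k} \left(k + 1\right)!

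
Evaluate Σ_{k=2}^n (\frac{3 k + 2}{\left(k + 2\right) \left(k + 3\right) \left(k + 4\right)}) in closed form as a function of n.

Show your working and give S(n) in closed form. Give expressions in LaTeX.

S(n) = \frac{n^{2} + n - 2}{2 \left(n^{2} + 7 n + 12\right)}

Step 1: r(k) = (k + 2)*(3*k + 5)/((k + 5)*(3*k + 2)).
So A=k + 2 and B=k + 5, with C=k + 2/3.
Key eq: (k + 2)·f(k+1) = (k + 4)·f(k) + (k + 2/3).
From deg A=1, deg B=1, deg C=1: d=2.
Solving with deg f ≤ 2: f(k) = k*(2*k + 1)/9.
Certificate R = B(k−1)f/C = k*(k + 4)*(2*k + 1)/(3*(3*k + 2)) gives s_k = k*(2*k + 1)/(3*(k + 2)*(k + 3)).
s_(k+1) − s_k = (3*k + 2)/(k**3 + 9*k**2 + 26*k + 24) = t_k.
Σ_(k=2)^n t_k = s_(n+1) − s_(2) = ((2*n**2 + 5*n + 3)/(3*(n**2 + 7*n + 12))) − (1/6), i.e. (n**2 + n - 2)/(2*(n**2 + 7*n + 12)).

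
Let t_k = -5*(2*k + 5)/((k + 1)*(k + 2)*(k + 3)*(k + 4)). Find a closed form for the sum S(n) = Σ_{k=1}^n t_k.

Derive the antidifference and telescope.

t_(k+1)/t_k = (k + 1)*(2*k + 7)/((k + 5)*(2*k + 5)).
Normal form (A,B,C) = (k + 1, k + 5, k + 5/2).
Key eq: (k + 1)·f(k+1) = (k + 4)·f(k) + (k + 5/2).
Degrees (1,1,1) ⇒ d ≤ 3.
Solve for f: f(k) = k*(k + 2)*(k + 4)/6 (degree 3 ≤ 3).
R(k) = B(k−1)·f(k)/C(k) = k*(k + 2)*(k + 4)**2/(3*(2*k + 5)); s_k = R·t_k = 5*k*(-k - 4)/(3*(k**2 + 4*k + 3)).
s_(k+1) − s_k = 5*(-2*k - 5)/(k**4 + 10*k**3 + 35*k**2 + 50*k + 24) = t_k.
Σ_(k=1)^n t_k = s_(n+1) − s_(1) = (5*(-n**2 - 6*n - 5)/(3*(n**2 + 6*n + 8))) − (-25/24), i.e. 5*n*(-n - 6)/(8*(n**2 + 6*n + 8)).

S(n) = 5*n*(-n - 6)/(8*(n**2 + 6*n + 8))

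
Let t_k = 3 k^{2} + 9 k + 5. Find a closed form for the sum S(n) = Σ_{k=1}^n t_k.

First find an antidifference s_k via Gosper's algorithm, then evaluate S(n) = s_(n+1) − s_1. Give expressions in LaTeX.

S(n) = n \left(n^{2} + 6 n + 10\right)

t_(k+1)/t_k = (3*k**2 + 15*k + 17)/(3*k**2 + 9*k + 5).
Normal form (A,B,C) = (1, 1, k**2 + 3*k + 5/3).
f must satisfy (1)·f(k+1) − (1)·f(k) = k**2 + 3*k + 5/3.
Bound: deg f ≤ 3.
Match coefficients ⇒ f(k) = k*(k**2 + 3*k + 1)/3.
So s_k = (B(k−1)f/C)·t_k = (k*(k**2 + 3*k + 1)/(3*k**2 + 9*k + 5))·t_k = k*(k**2 + 3*k + 1).
Verify: 3*k**2 + 9*k + 5 matches t_k.
Evaluate: s_(n+1) = n**3 + 6*n**2 + 10*n + 5; subtract s_(1) = 5 ⇒ S(n) = n*(n**2 + 6*n + 10).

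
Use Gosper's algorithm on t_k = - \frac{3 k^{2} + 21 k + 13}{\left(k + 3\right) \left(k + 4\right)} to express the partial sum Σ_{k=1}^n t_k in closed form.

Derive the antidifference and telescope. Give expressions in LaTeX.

S(n) = \frac{n \left(- 12 n - 25\right)}{4 \left(n + 4\right)}

r(k) = (k + 3)*(21*k + 3*(k + 1)**2 + 34)/((k + 5)*(3*k**2 + 21*k + 13)) after simplifying.
Factor: A=k + 3; B=k + 5; C=k**2 + 7*k + 13/3.
f must satisfy (k + 3)·f(k+1) − (k + 4)·f(k) = k**2 + 7*k + 13/3.
Degrees (1,1,2) ⇒ d ≤ 2.
Match coefficients ⇒ f(k) = k*(9*k + 4)/9.
R(k) = B(k−1)·f(k)/C(k) = k*(k + 4)*(9*k + 4)/(3*(3*k**2 + 21*k + 13)); s_k = R·t_k = k*(-9*k - 4)/(3*(k + 3)).
Check: Δs_k = (-3*k**2 - 21*k - 13)/(k**2 + 7*k + 12). ✓
Σ_(k=1)^n t_k = s_(n+1) − s_(1) = ((-9*n**2 - 22*n - 13)/(3*(n + 4))) − (-13/12), i.e. n*(-12*n - 25)/(4*(n + 4)).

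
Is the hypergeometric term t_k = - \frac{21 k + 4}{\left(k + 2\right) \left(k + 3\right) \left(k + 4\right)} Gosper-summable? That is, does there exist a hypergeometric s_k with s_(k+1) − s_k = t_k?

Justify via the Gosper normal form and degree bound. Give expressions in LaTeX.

Ratio r(k) = (k + 2)*(21*k + 25)/((k + 5)*(21*k + 4)).
So A=k + 2 and B=k + 5, with C=k + 4/21.
Solve (k + 2)·f(k+1) − (k + 4)·f(k) = k + 4/21.
From deg A=1, deg B=1, deg C=1: d=2.
Match coefficients ⇒ f(k) = k*(23*k - 11)/126.
So s_k = (B(k−1)f/C)·t_k = (k*(k + 4)*(23*k - 11)/(6*(21*k + 4)))·t_k = k*(11 - 23*k)/(6*(k + 2)*(k + 3)).
s_(k+1) − s_k = (-21*k - 4)/(k**3 + 9*k**2 + 26*k + 24) = t_k.

Yes. s_k = \frac{k \left(11 - 23 k\right)}{6 \left(k + 2\right) \left(k + 3\right)}.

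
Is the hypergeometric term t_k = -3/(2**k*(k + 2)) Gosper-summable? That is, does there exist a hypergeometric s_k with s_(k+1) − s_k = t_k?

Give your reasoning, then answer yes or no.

No. Not Gosper-summable.

r(k) = (k + 2)/(2*(k + 3)) after simplifying.
Gosper form: A/B · C(k+1)/C(k) with A=k/2 + 1, B=k + 3, C=1.
Solve (k/2 + 1)·f(k+1) − (k + 2)·f(k) = 1.
Degrees (1,1,0) ⇒ d ≤ -1.
Bound -1 < 0, so the key equation has no polynomial solution.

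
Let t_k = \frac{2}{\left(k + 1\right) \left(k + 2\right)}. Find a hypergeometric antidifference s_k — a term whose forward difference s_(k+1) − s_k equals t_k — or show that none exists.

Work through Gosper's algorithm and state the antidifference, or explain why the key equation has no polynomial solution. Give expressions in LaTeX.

Ratio r(k) = (k + 1)/(k + 3).
A = k + 1, B = k + 3, C = 1.
f must satisfy (k + 1)·f(k+1) − (k + 2)·f(k) = 1.
d = 1 from the (1,1,0) case.
A polynomial solution: f(k) = k.
Then R = B(k−1)f/C = k*(k + 2), so s_k = R(k)·t_k = 2*k/(k + 1).
s_(k+1) − s_k = 2/(k**2 + 3*k + 2) = t_k.

s_k = \frac{2 k}{k + 1}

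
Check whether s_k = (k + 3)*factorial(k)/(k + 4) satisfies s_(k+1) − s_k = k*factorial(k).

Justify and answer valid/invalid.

Invalid: residual -(k**2 + 4*k - 1)*factorial(k)/((k + 4)*(k + 5)) ≠ 0.

s_(k+1) = (k + 4)*factorial(k + 1)/(k + 5)
s_(k+1) − s_k = (k**3 + 8*k**2 + 16*k + 1)*factorial(k)/((k + 4)*(k + 5))
(s_(k+1) − s_k) − t_k = -(k**2 + 4*k - 1)*factorial(k)/((k + 4)*(k + 5))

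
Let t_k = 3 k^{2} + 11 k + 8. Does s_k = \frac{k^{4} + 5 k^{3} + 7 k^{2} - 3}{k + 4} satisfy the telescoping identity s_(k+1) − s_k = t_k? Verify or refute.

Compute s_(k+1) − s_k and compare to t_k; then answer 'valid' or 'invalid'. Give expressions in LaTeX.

s_(k+1) = (k**4 + 9*k**3 + 28*k**2 + 33*k + 10)/(k + 5)
s_(k+1) − s_k = (3*k**4 + 32*k**3 + 110*k**2 + 145*k + 55)/(k**2 + 9*k + 20)
(s_(k+1) − s_k) − t_k = 3*(-2*k**3 - 19*k**2 - 49*k - 35)/(k**2 + 9*k + 20)

Invalid: residual \frac{3 \left(- 2 k^{3} - 19 k^{2} - 49 k - 35\right)}{k^{2} + 9 k + 20} ≠ 0.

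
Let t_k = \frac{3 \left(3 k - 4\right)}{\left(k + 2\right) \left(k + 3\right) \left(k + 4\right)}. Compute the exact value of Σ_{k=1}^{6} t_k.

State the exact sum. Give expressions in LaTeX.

r(k) = (k + 2)*(3*k - 1)/((k + 5)*(3*k - 4)) after simplifying.
Gosper form: A/B · C(k+1)/C(k) with A=k + 2, B=k + 5, C=k - 4/3.
Need (k + 2)·f(k+1) − (k + 4)·f(k) = k - 4/3.
d = 2 from the (1,1,1) case.
Solving with deg f ≤ 2: f(k) = k*(k - 13)/18.
Certificate R = B(k−1)f/C = k*(k - 13)*(k + 4)/(6*(3*k - 4)) gives s_k = k*(k - 13)/(2*(k + 2)*(k + 3)).
Verify: 3*(3*k - 4)/(k**3 + 9*k**2 + 26*k + 24) matches t_k.
Sum = s_(7) − s_(1); s_(7) = -7/30, s_(1) = -1/2 ⇒ 4/15.

Σ = 4/15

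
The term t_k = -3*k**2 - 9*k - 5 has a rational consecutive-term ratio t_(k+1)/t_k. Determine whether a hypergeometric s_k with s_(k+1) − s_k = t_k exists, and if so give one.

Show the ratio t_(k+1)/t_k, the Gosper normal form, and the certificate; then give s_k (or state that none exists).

t_(k+1)/t_k = (3*k**2 + 15*k + 17)/(3*k**2 + 9*k + 5).
Gosper form: A/B · C(k+1)/C(k) with A=1, B=1, C=k**2 + 3*k + 5/3.
Need (1)·f(k+1) − (1)·f(k) = k**2 + 3*k + 5/3.
Degrees (0,0,2) ⇒ d ≤ 3.
Solving with deg f ≤ 3: f(k) = k*(k**2 + 3*k + 1)/3.
Certificate R = B(k−1)f/C = k*(k**2 + 3*k + 1)/(3*k**2 + 9*k + 5) gives s_k = k*(-k**2 - 3*k - 1).
Δs = -3*k**2 - 9*k - 5, as required.

s_k = k*(-k**2 - 3*k - 1)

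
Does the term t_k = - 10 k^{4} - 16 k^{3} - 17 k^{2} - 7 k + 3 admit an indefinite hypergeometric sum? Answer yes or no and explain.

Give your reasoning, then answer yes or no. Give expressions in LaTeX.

Yes. s_k = k \left(- 2 k^{4} + k^{3} - k^{2} + k + 4\right).

t_(k+1)/t_k = (10*k**4 + 56*k**3 + 125*k**2 + 129*k + 47)/(10*k**4 + 16*k**3 + 17*k**2 + 7*k - 3).
Normal form (A,B,C) = (1, 1, k**4 + 8*k**3/5 + 17*k**2/10 + 7*k/10 - 3/10).
f must satisfy (1)·f(k+1) − (1)·f(k) = k**4 + 8*k**3/5 + 17*k**2/10 + 7*k/10 - 3/10.
d = 5 from the (0,0,4) case.
Match coefficients ⇒ f(k) = k*(2*k**4 - k**3 + k**2 - k - 4)/10.
Then R = B(k−1)f/C = k*(2*k**4 - k**3 + k**2 - k - 4)/(10*k**4 + 16*k**3 + 17*k**2 + 7*k - 3), so s_k = R(k)·t_k = k*(-2*k**4 + k**3 - k**2 + k + 4).
Verify: -10*k**4 - 16*k**3 - 17*k**2 - 7*k + 3 matches t_k.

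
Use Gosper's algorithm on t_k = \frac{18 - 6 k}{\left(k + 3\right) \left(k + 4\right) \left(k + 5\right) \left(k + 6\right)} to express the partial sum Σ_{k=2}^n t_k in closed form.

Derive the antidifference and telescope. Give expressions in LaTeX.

S(n) = \frac{- n^{3} - 15 n^{2} + 136 n - 120}{70 \left(n^{3} + 15 n^{2} + 74 n + 120\right)}

t_(k+1)/t_k = (k - 2)*(k + 3)/((k - 3)*(k + 7)).
Factor: A=k + 3; B=k + 7; C=k - 3.
Key eq: (k + 3)·f(k+1) = (k + 6)·f(k) + (k - 3).
From deg A=1, deg B=1, deg C=1: d=3.
Solve for f: f(k) = -k*(k**2 + 12*k + 107)/120 (degree 3 ≤ 3).
Certificate R = B(k−1)f/C = -k*(k + 6)*(k**2 + 12*k + 107)/(120*(k - 3)) gives s_k = k*(k**2 + 12*k + 107)/(20*(k + 3)*(k + 4)*(k + 5)).
Check: Δs_k = 6*(3 - k)/(k**4 + 18*k**3 + 119*k**2 + 342*k + 360). ✓
Σ_(k=2)^n t_k = s_(n+1) − s_(2) = ((n**3 + 15*n**2 + 134*n + 120)/(20*(n**3 + 15*n**2 + 74*n + 120))) − (9/140), i.e. (-n**3 - 15*n**2 + 136*n - 120)/(70*(n**3 + 15*n**2 + 74*n + 120)).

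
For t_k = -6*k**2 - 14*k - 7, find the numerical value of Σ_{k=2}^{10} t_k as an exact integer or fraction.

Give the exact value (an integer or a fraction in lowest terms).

Σ = -3123

Step 1: r(k) = (6*k**2 + 26*k + 27)/(6*k**2 + 14*k + 7).
A = 1, B = 1, C = k**2 + 7*k/3 + 7/6.
Set up (1)·f(k+1) − (1)·f(k) − (k**2 + 7*k/3 + 7/6) = 0.
Bound: deg f ≤ 3.
Match coefficients ⇒ f(k) = k*(2*k**2 + 4*k + 1)/6.
R(k) = B(k−1)·f(k)/C(k) = k*(2*k**2 + 4*k + 1)/(6*k**2 + 14*k + 7); s_k = R·t_k = k*(-2*k**2 - 4*k - 1).
Δs = -6*k**2 - 14*k - 7, as required.
Sum = s_(11) − s_(2); s_(11) = -3157, s_(2) = -34 ⇒ -3123.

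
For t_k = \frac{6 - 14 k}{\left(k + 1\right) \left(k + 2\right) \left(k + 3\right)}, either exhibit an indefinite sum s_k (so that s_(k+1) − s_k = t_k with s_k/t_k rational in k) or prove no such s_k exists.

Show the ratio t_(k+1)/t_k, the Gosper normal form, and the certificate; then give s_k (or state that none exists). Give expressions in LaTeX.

The ratio is (k + 1)*(7*k + 4)/((k + 4)*(7*k - 3)).
A = k + 1, B = k + 4, C = k - 3/7.
Set up (k + 1)·f(k+1) − (k + 3)·f(k) − (k - 3/7) = 0.
Degrees (1,1,1) ⇒ d ≤ 2.
Match coefficients ⇒ f(k) = k*(k - 4)/7.
Certificate R = B(k−1)f/C = k*(k - 4)*(k + 3)/(7*k - 3) gives s_k = -2*k*(k - 4)/((k + 1)*(k + 2)).
Δs = 2*(3 - 7*k)/(k**3 + 6*k**2 + 11*k + 6), as required.

s_k = - \frac{2 k \left(k - 4\right)}{\left(k + 1\right) \left(k + 2\right)}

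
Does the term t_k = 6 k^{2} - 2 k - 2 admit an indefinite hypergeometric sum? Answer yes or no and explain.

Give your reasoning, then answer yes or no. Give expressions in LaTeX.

Yes. s_k = 2 k^{2} \left(k - 2\right).

Ratio r(k) = (k - 3*(k + 1)**2 + 2)/(-3*k**2 + k + 1).
So A=1 and B=1, with C=k**2 - k/3 - 1/3.
Key eq: (1)·f(k+1) = (1)·f(k) + (k**2 - k/3 - 1/3).
Degrees (0,0,2) ⇒ d ≤ 3.
A polynomial solution: f(k) = k**2*(k - 2)/3.
So s_k = (B(k−1)f/C)·t_k = (k**2*(k - 2)/(3*k**2 - k - 1))·t_k = 2*k**2*(k - 2).
Check: Δs_k = 6*k**2 - 2*k - 2. ✓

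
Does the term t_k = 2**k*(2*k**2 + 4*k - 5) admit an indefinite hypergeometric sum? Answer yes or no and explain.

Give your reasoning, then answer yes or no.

t_(k+1)/t_k = 2*(2*k**2 + 8*k + 1)/(2*k**2 + 4*k - 5).
So A=2 and B=1, with C=k**2 + 2*k - 5/2.
Solve (2)·f(k+1) − (1)·f(k) = k**2 + 2*k - 5/2.
deg f ≤ 2 (via 0,0,2).
Match coefficients ⇒ f(k) = (2*k**2 - 4*k - 1)/2.
Get s_k = R·t_k = 2**k*(2*k**2 - 4*k - 1) with R(k) = B(k−1)f(k)/C(k) = (2*k**2 - 4*k - 1)/(2*k**2 + 4*k - 5).
Verify: 2**k*(2*k**2 + 4*k - 5) matches t_k.

Yes. s_k = 2**k*(2*k**2 - 4*k - 1).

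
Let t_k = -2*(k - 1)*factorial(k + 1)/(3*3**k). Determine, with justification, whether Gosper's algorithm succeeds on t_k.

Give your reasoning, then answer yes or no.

Yes. s_k = -2*factorial(k + 1)/3**k.

Step 1: r(k) = k*(k + 2)/(3*(k - 1)).
So A=k/3 + 2/3 and B=1, with C=k - 1.
f must satisfy (k/3 + 2/3)·f(k+1) − (1)·f(k) = k - 1.
Bound: deg f ≤ 0.
A polynomial solution: f(k) = 3.
So s_k = (B(k−1)f/C)·t_k = (3/(k - 1))·t_k = -2*factorial(k + 1)/3**k.
Verify: -2*(k - 1)*factorial(k + 1)/(3*3**k) matches t_k.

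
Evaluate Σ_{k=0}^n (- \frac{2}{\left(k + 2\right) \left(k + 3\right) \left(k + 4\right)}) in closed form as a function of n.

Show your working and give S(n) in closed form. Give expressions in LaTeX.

S(n) = \frac{- n^{2} - 7 n - 6}{6 \left(n^{2} + 7 n + 12\right)}

Step 1: r(k) = (k + 2)/(k + 5).
Take A(k)=k + 2, B(k)=k + 5, C(k)=1.
f must satisfy (k + 2)·f(k+1) − (k + 4)·f(k) = 1.
d = 2 from the (1,1,0) case.
Solving with deg f ≤ 2: f(k) = k*(k + 5)/12.
Certificate R = B(k−1)f/C = k*(k + 4)*(k + 5)/12 gives s_k = k*(-k - 5)/(6*(k + 2)*(k + 3)).
Verify: -2/(k**3 + 9*k**2 + 26*k + 24) matches t_k.
Telescope: S(n) = s_(n+1) − s_(0) = (-n**2 - 7*n - 6)/(6*(n**2 + 7*n + 12)) − (0) = (-n**2 - 7*n - 6)/(6*(n**2 + 7*n + 12)).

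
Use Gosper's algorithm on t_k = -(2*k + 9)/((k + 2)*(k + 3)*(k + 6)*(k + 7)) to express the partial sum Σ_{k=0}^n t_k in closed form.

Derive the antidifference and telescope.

Compute t_(k+1)/t_k: get (k + 2)*(k + 6)*(2*k + 11)/((k + 4)*(k + 8)*(2*k + 9)).
A = k + 2, B = k + 8, C = k**3 + 27*k**2/2 + 121*k/2 + 90.
Solve (k + 2)·f(k+1) − (k + 7)·f(k) = k**3 + 27*k**2/2 + 121*k/2 + 90.
Bound: deg f ≤ 5.
Solving with deg f ≤ 5: f(k) = k*(k + 3)*(k + 4)*(k + 5)*(k + 8)/24.
Then R = B(k−1)f/C = k*(k + 3)*(k + 7)*(k + 8)/(12*(2*k + 9)), so s_k = R(k)·t_k = k*(-k - 8)/(12*(k**2 + 8*k + 12)).
Δs = (-2*k - 9)/(k**4 + 18*k**3 + 113*k**2 + 288*k + 252), as required.
Σ_(k=0)^n t_k = s_(n+1) − s_(0) = ((-n**2 - 10*n - 9)/(12*(n**2 + 10*n + 21))) − (0), i.e. (-n**2 - 10*n - 9)/(12*(n**2 + 10*n + 21)).

S(n) = (-n**2 - 10*n - 9)/(12*(n**2 + 10*n + 21))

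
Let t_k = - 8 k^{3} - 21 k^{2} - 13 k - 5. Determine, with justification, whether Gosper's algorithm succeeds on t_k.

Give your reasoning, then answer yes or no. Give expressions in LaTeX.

Step 1: r(k) = (8*k**3 + 45*k**2 + 79*k + 47)/(8*k**3 + 21*k**2 + 13*k + 5).
Gosper form: A/B · C(k+1)/C(k) with A=1, B=1, C=k**3 + 21*k**2/8 + 13*k/8 + 5/8.
Key eq: (1)·f(k+1) = (1)·f(k) + (k**3 + 21*k**2/8 + 13*k/8 + 5/8).
d = 4 from the (0,0,3) case.
Match coefficients ⇒ f(k) = k*(2*k**3 + 3*k**2 - 2*k + 2)/8.
Certificate R = B(k−1)f/C = k*(2*k**3 + 3*k**2 - 2*k + 2)/(8*k**3 + 21*k**2 + 13*k + 5) gives s_k = k*(-2*k**3 - 3*k**2 + 2*k - 2).
Check: Δs_k = -8*k**3 - 21*k**2 - 13*k - 5. ✓

Yes. s_k = k \left(- 2 k^{3} - 3 k^{2} + 2 k - 2\right).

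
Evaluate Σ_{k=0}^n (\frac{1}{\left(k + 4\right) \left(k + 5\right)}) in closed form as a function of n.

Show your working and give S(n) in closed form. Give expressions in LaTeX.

S(n) = \frac{n + 1}{4 \left(n + 5\right)}

Step 1: r(k) = (k + 4)/(k + 6).
Normal form (A,B,C) = (k + 4, k + 6, 1).
Set up (k + 4)·f(k+1) − (k + 5)·f(k) − (1) = 0.
Degrees (1,1,0) ⇒ d ≤ 1.
Match coefficients ⇒ f(k) = k/4.
Certificate R = B(k−1)f/C = k*(k + 5)/4 gives s_k = k/(4*(k + 4)).
Δs = 1/(k**2 + 9*k + 20), as required.
Evaluate: s_(n+1) = (n + 1)/(4*(n + 5)); subtract s_(0) = 0 ⇒ S(n) = (n + 1)/(4*(n + 5)).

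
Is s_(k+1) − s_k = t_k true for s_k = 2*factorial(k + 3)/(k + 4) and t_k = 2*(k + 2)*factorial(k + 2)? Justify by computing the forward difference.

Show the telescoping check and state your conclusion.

Invalid: residual -2*(k**2 + 6*k + 7)*factorial(k + 2)/((k + 4)*(k + 5)) ≠ 0.

s_(k+1) = 2*factorial(k + 4)/(k + 5)
s_(k+1) − s_k = 2*(k**2 + 7*k + 11)*factorial(k + 3)/((k + 4)*(k + 5))
(s_(k+1) − s_k) − t_k = -2*(k**2 + 6*k + 7)*factorial(k + 2)/((k + 4)*(k + 5))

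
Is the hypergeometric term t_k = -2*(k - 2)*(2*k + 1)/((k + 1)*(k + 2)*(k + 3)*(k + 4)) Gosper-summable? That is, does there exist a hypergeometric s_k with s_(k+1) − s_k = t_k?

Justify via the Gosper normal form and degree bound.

Yes. s_k = k*(-k**2 + 18*k + 7)/(6*(k**3 + 6*k**2 + 11*k + 6)).

t_(k+1)/t_k = (k - 1)*(k + 1)*(2*k + 3)/((k - 2)*(k + 5)*(2*k + 1)).
Normal form (A,B,C) = (k + 1, k + 5, k**2 - 3*k/2 - 1).
f must satisfy (k + 1)·f(k+1) − (k + 4)·f(k) = k**2 - 3*k/2 - 1.
Bound: deg f ≤ 3.
Solve for f: f(k) = k*(k**2 - 18*k - 7)/24 (degree 3 ≤ 3).
So s_k = (B(k−1)f/C)·t_k = (k*(k + 4)*(k**2 - 18*k - 7)/(12*(k - 2)*(2*k + 1)))·t_k = k*(-k**2 + 18*k + 7)/(6*(k**3 + 6*k**2 + 11*k + 6)).
Check: Δs_k = 2*(-2*k**2 + 3*k + 2)/(k**4 + 10*k**3 + 35*k**2 + 50*k + 24). ✓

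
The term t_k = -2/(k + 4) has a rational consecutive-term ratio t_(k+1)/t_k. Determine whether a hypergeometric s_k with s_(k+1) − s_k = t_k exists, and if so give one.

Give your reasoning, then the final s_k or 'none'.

none — t_k is not Gosper-summable

The ratio is (k + 4)/(k + 5).
Factor: A=k + 4; B=k + 5; C=1.
Key eq: (k + 4)·f(k+1) = (k + 4)·f(k) + (1).
deg f ≤ 0 (via 1,1,0).
f = c0 ⇒ A·f(k+1) − B(k−1)·f(k) − C = -1. The system {-1 = 0} is inconsistent; no antidifference.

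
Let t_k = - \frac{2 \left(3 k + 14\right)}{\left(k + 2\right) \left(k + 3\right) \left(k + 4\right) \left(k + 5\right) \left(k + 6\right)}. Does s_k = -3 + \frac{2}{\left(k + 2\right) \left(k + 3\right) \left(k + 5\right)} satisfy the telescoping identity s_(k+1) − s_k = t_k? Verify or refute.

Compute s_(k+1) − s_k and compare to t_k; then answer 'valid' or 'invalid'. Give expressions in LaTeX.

valid; difference matches t_k

s_(k+1) = -3 + 2/((k + 3)*(k + 4)*(k + 6))
s_(k+1) − s_k = 2*(-3*k - 14)/(k**5 + 20*k**4 + 155*k**3 + 580*k**2 + 1044*k + 720)
(s_(k+1) − s_k) − t_k = 0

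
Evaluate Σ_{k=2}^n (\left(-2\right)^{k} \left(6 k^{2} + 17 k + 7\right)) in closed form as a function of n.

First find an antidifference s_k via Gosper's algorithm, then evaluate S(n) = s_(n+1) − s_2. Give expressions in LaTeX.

r(k) = 2*(-6*k**2 - 29*k - 30)/(6*k**2 + 17*k + 7) after simplifying.
A = -2, B = 1, C = k**2 + 17*k/6 + 7/6.
Need (-2)·f(k+1) − (1)·f(k) = k**2 + 17*k/6 + 7/6.
d = 2 from the (0,0,2) case.
Solving with deg f ≤ 2: f(k) = -(2*k**2 + 3*k - 1)/6.
Get s_k = R·t_k = (-2)**k*(-2*k**2 - 3*k + 1) with R(k) = B(k−1)f(k)/C(k) = -(2*k**2 + 3*k - 1)/((2*k + 1)*(3*k + 7)).
Check: Δs_k = (-2)**k*(6*k**2 + 17*k + 7). ✓
s_(n+1) = 2*(-2)**n*(2*n**2 + 7*n + 4) and s_(2) = -52, so S(n) = 4*(-2)**n*n**2 + 14*(-2)**n*n + 8*(-2)**n + 52.

S(n) = 4 \left(-2\right)^{n} n^{2} + 14 \left(-2\right)^{n} n + 8 \left(-2\right)^{n} + 52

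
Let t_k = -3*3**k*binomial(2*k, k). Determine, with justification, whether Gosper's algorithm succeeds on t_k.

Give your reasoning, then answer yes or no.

No — t_k has no hypergeometric antidifference.

Step 1: r(k) = 6*(2*k + 1)/(k + 1).
Normal form (A,B,C) = (12*k + 6, k + 1, 1).
Need (12*k + 6)·f(k+1) − (k)·f(k) = 1.
deg f ≤ -1 (via 1,1,0).
Bound -1 < 0, so the key equation has no polynomial solution.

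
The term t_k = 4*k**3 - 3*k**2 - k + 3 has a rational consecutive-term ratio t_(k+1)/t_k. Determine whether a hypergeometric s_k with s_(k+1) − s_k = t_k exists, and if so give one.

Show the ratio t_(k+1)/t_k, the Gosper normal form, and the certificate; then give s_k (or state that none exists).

s_k = k*(k**3 - 3*k**2 + 2*k + 3)

Compute t_(k+1)/t_k: get (4*k**3 + 9*k**2 + 5*k + 3)/(4*k**3 - 3*k**2 - k + 3).
Normal form (A,B,C) = (1, 1, k**3 - 3*k**2/4 - k/4 + 3/4).
Set up (1)·f(k+1) − (1)·f(k) − (k**3 - 3*k**2/4 - k/4 + 3/4) = 0.
d = 4 from the (0,0,3) case.
A polynomial solution: f(k) = k*(k**3 - 3*k**2 + 2*k + 3)/4.
R(k) = B(k−1)·f(k)/C(k) = k*(k**3 - 3*k**2 + 2*k + 3)/(4*k**3 - 3*k**2 - k + 3); s_k = R·t_k = k*(k**3 - 3*k**2 + 2*k + 3).
Verify: 4*k**3 - 3*k**2 - k + 3 matches t_k.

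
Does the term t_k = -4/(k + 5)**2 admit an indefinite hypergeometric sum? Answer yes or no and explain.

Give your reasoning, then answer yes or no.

No. Not Gosper-summable.

t_(k+1)/t_k = (k + 5)**2/(k + 6)**2.
Take A(k)=k**2 + 10*k + 25, B(k)=k**2 + 12*k + 36, C(k)=1.
Set up (k**2 + 10*k + 25)·f(k+1) − (k**2 + 10*k + 25)·f(k) − (1) = 0.
deg f ≤ 0 (via 2,2,0).
f = c0 ⇒ A·f(k+1) − B(k−1)·f(k) − C = -1. The system {-1 = 0} is inconsistent; no antidifference.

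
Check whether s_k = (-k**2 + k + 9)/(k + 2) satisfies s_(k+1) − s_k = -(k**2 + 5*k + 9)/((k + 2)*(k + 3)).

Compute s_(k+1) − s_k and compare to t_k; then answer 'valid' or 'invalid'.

Valid — Δs_k = t_k.

s_(k+1) = (-k**2 - k + 9)/(k + 3)
s_(k+1) − s_k = (-k**2 - 5*k - 9)/(k**2 + 5*k + 6)
(s_(k+1) − s_k) − t_k = 0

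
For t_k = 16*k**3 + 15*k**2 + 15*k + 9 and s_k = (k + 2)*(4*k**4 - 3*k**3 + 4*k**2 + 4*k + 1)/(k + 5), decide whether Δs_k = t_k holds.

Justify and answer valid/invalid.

Invalid: residual 6*(-6*k**4 - 49*k**3 - 43*k**2 - 40*k - 22)/(k**2 + 11*k + 30) ≠ 0.

s_(k+1) = (4*k**5 + 25*k**4 + 58*k**3 + 76*k**2 + 67*k + 30)/(k + 6)
s_(k+1) − s_k = (16*k**5 + 155*k**4 + 366*k**3 + 366*k**2 + 309*k + 138)/(k**2 + 11*k + 30)
(s_(k+1) − s_k) − t_k = 6*(-6*k**4 - 49*k**3 - 43*k**2 - 40*k - 22)/(k**2 + 11*k + 30)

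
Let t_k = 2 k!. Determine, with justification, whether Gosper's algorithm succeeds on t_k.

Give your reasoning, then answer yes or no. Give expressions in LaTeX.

r(k) = k + 1 after simplifying.
A = k + 1, B = 1, C = 1.
Key eq: (k + 1)·f(k+1) = (1)·f(k) + (1).
From deg A=1, deg B=0, deg C=0: d=-1.
Negative degree bound (-1): no f exists, t_k not Gosper-summable.

No — key equation has no polynomial f.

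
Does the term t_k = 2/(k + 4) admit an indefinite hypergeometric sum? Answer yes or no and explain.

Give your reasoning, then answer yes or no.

No. Not Gosper-summable.

Compute t_(k+1)/t_k: get (k + 4)/(k + 5).
Gosper form: A/B · C(k+1)/C(k) with A=k + 4, B=k + 5, C=1.
Set up (k + 4)·f(k+1) − (k + 4)·f(k) − (1) = 0.
deg f ≤ 0 (via 1,1,0).
Generic f = c0 gives residual -1; -1 = 0 cannot hold, so t_k is not Gosper-summable.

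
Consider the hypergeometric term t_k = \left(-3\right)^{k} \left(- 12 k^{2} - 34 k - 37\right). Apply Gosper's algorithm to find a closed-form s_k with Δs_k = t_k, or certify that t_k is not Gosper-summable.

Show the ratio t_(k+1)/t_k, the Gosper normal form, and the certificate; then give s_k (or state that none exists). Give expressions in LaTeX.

r(k) = 3*(-12*k**2 - 58*k - 83)/(12*k**2 + 34*k + 37) after simplifying.
So A=-3 and B=1, with C=k**2 + 17*k/6 + 37/12.
Set up (-3)·f(k+1) − (1)·f(k) − (k**2 + 17*k/6 + 37/12) = 0.
Degrees (0,0,2) ⇒ d ≤ 2.
A polynomial solution: f(k) = -(3*k**2 + 4*k + 4)/12.
Get s_k = R·t_k = (-3)**k*(3*k**2 + 4*k + 4) with R(k) = B(k−1)f(k)/C(k) = -(3*k**2 + 4*k + 4)/(12*k**2 + 34*k + 37).
s_(k+1) − s_k = (-3)**k*(-12*k**2 - 34*k - 37) = t_k.

s_k = \left(-3\right)^{k} \left(3 k^{2} + 4 k + 4\right)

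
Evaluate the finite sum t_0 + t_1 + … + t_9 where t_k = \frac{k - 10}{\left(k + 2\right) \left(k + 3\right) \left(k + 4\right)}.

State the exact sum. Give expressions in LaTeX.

Σ = -55/78

Compute t_(k+1)/t_k: get (k - 9)*(k + 2)/((k - 10)*(k + 5)).
Normal form (A,B,C) = (k + 2, k + 5, k - 10).
Solve (k + 2)·f(k+1) − (k + 4)·f(k) = k - 10.
Degrees (1,1,1) ⇒ d ≤ 2.
Match coefficients ⇒ f(k) = -k*(2*k + 13)/3.
R(k) = B(k−1)·f(k)/C(k) = -k*(k + 4)*(2*k + 13)/(3*(k - 10)); s_k = R·t_k = k*(-2*k - 13)/(3*(k + 2)*(k + 3)).
Δs = (k - 10)/(k**3 + 9*k**2 + 26*k + 24), as required.
Telescoping: Σ = s_(10) − s_(0) = -55/78 − (0) = -55/78.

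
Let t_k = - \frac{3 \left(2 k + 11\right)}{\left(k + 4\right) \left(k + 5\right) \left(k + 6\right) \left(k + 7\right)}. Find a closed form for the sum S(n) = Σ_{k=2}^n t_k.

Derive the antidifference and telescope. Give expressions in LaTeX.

t_(k+1)/t_k = (k + 4)*(2*k + 13)/((k + 8)*(2*k + 11)).
Normal form (A,B,C) = (k + 4, k + 8, k + 11/2).
Key eq: (k + 4)·f(k+1) = (k + 7)·f(k) + (k + 11/2).
d = 3 from the (1,1,1) case.
Match coefficients ⇒ f(k) = k*(k + 5)*(k + 10)/48.
Get s_k = R·t_k = k*(-k - 10)/(8*(k**2 + 10*k + 24)) with R(k) = B(k−1)f(k)/C(k) = k*(k + 5)*(k + 7)*(k + 10)/(24*(2*k + 11)).
Check: Δs_k = 3*(-2*k - 11)/(k**4 + 22*k**3 + 179*k**2 + 638*k + 840). ✓
Telescope: S(n) = s_(n+1) − s_(2) = (-n**2 - 12*n - 11)/(8*(n**2 + 12*n + 35)) − (-1/16) = (-n**2 - 12*n + 13)/(16*(n**2 + 12*n + 35)).

S(n) = \frac{- n^{2} - 12 n + 13}{16 \left(n^{2} + 12 n + 35\right)}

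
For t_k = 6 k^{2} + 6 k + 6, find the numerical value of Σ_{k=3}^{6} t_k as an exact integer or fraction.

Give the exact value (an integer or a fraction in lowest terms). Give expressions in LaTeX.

Σ = 648

The ratio is (k + (k + 1)**2 + 2)/(k**2 + k + 1).
Normal form (A,B,C) = (1, 1, k**2 + k + 1).
Solve (1)·f(k+1) − (1)·f(k) = k**2 + k + 1.
deg f ≤ 3 (via 0,0,2).
Match coefficients ⇒ f(k) = k*(k**2 + 2)/3.
R(k) = B(k−1)·f(k)/C(k) = k*(k**2 + 2)/(3*(k**2 + k + 1)); s_k = R·t_k = 2*k*(k**2 + 2).
s_(k+1) − s_k = 6*k**2 + 6*k + 6 = t_k.
Evaluate s at k=7 and k=3: 714 and 66; difference 648.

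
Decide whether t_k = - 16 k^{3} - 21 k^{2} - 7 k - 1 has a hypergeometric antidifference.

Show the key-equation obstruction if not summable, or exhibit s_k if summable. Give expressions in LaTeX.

Yes. s_k = k \left(- 4 k^{3} + k^{2} + 3 k - 1\right).

Step 1: r(k) = (16*k**3 + 69*k**2 + 97*k + 45)/(16*k**3 + 21*k**2 + 7*k + 1).
A = 1, B = 1, C = k**3 + 21*k**2/16 + 7*k/16 + 1/16.
Key eq: (1)·f(k+1) = (1)·f(k) + (k**3 + 21*k**2/16 + 7*k/16 + 1/16).
Degrees (0,0,3) ⇒ d ≤ 4.
Solve for f: f(k) = k*(4*k**3 - k**2 - 3*k + 1)/16 (degree 4 ≤ 4).
R(k) = B(k−1)·f(k)/C(k) = k*(4*k**3 - k**2 - 3*k + 1)/(16*k**3 + 21*k**2 + 7*k + 1); s_k = R·t_k = k*(-4*k**3 + k**2 + 3*k - 1).
s_(k+1) − s_k = -16*k**3 - 21*k**2 - 7*k - 1 = t_k.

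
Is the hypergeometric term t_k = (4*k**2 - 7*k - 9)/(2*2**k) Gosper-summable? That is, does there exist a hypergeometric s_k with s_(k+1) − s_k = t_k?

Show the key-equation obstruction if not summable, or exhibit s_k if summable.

Compute t_(k+1)/t_k: get (4*k**2 + k - 12)/(2*(4*k**2 - 7*k - 9)).
Gosper form: A/B · C(k+1)/C(k) with A=1/2, B=1, C=k**2 - 7*k/4 - 9/4.
Key eq: (1/2)·f(k+1) = (1)·f(k) + (k**2 - 7*k/4 - 9/4).
From deg A=0, deg B=0, deg C=2: d=2.
A polynomial solution: f(k) = -(4*k**2 + k - 4)/2.
Get s_k = R·t_k = (-4*k**2 - k + 4)/2**k with R(k) = B(k−1)f(k)/C(k) = -2*(4*k**2 + k - 4)/(4*k**2 - 7*k - 9).
Verify: (4*k**2 - 7*k - 9)/(2*2**k) matches t_k.

Yes. s_k = (-4*k**2 - k + 4)/2**k.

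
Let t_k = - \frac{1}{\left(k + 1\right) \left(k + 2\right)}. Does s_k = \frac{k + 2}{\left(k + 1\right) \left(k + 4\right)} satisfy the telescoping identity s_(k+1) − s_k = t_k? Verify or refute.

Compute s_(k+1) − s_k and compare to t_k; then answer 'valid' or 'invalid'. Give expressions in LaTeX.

Invalid: residual \frac{4 \left(k + 3\right)}{k^{4} + 12 k^{3} + 49 k^{2} + 78 k + 40} ≠ 0.

s_(k+1) = (k + 3)/((k + 2)*(k + 5))
s_(k+1) − s_k = (-k**2 - 5*k - 8)/(k**4 + 12*k**3 + 49*k**2 + 78*k + 40)
(s_(k+1) − s_k) − t_k = 4*(k + 3)/(k**4 + 12*k**3 + 49*k**2 + 78*k + 40)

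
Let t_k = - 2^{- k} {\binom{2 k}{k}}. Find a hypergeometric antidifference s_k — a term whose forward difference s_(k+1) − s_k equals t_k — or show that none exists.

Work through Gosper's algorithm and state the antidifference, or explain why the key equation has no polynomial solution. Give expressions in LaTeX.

none (Gosper's algorithm certifies no s_k)

t_(k+1)/t_k = (2*k + 1)/(k + 1).
Factor: A=2*k + 1; B=k + 1; C=1.
Solve (2*k + 1)·f(k+1) − (k)·f(k) = 1.
Degrees (1,1,0) ⇒ d ≤ -1.
Negative degree bound (-1): no f exists, t_k not Gosper-summable.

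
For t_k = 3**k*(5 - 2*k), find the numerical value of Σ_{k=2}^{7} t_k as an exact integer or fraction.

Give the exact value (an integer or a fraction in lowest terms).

The ratio is 3*(2*k - 3)/(2*k - 5).
Gosper form: A/B · C(k+1)/C(k) with A=3, B=1, C=k - 5/2.
Solve (3)·f(k+1) − (1)·f(k) = k - 5/2.
From deg A=0, deg B=0, deg C=1: d=1.
Solve for f: f(k) = (k - 4)/2 (degree 1 ≤ 1).
Certificate R = B(k−1)f/C = (k - 4)/(2*k - 5) gives s_k = 3**k*(4 - k).
Verify: 3**k*(5 - 2*k) matches t_k.
Telescoping: Σ = s_(8) − s_(2) = -26244 − (18) = -26262.

Σ = -26262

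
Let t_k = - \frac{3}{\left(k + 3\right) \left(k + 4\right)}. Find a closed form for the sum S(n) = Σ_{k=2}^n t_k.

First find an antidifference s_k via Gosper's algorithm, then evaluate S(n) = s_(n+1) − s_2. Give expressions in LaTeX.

r(k) = (k + 3)/(k + 5) after simplifying.
Take A(k)=k + 3, B(k)=k + 5, C(k)=1.
Solve (k + 3)·f(k+1) − (k + 4)·f(k) = 1.
Degrees (1,1,0) ⇒ d ≤ 1.
A polynomial solution: f(k) = k/3.
Then R = B(k−1)f/C = k*(k + 4)/3, so s_k = R(k)·t_k = -k/(k + 3).
Check: Δs_k = -3/(k**2 + 7*k + 12). ✓
Σ_(k=2)^n t_k = s_(n+1) − s_(2) = ((-n - 1)/(n + 4)) − (-2/5), i.e. 3*(1 - n)/(5*(n + 4)).

S(n) = \frac{3 \left(1 - n\right)}{5 \left(n + 4\right)}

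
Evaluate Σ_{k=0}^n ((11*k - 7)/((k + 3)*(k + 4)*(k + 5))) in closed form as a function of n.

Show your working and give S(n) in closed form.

r(k) = (k + 3)*(11*k + 4)/((k + 6)*(11*k - 7)) after simplifying.
Normal form (A,B,C) = (k + 3, k + 6, k - 7/11).
Solve (k + 3)·f(k+1) − (k + 5)·f(k) = k - 7/11.
Degrees (1,1,1) ⇒ d ≤ 2.
Solve for f: f(k) = k*(13*k - 41)/132 (degree 2 ≤ 2).
So s_k = (B(k−1)f/C)·t_k = (k*(k + 5)*(13*k - 41)/(12*(11*k - 7)))·t_k = k*(13*k - 41)/(12*(k + 3)*(k + 4)).
Check: Δs_k = (11*k - 7)/(k**3 + 12*k**2 + 47*k + 60). ✓
Telescope: S(n) = s_(n+1) − s_(0) = (13*n**2 - 15*n - 28)/(12*(n**2 + 9*n + 20)) − (0) = (13*n**2 - 15*n - 28)/(12*(n**2 + 9*n + 20)).

S(n) = (13*n**2 - 15*n - 28)/(12*(n**2 + 9*n + 20))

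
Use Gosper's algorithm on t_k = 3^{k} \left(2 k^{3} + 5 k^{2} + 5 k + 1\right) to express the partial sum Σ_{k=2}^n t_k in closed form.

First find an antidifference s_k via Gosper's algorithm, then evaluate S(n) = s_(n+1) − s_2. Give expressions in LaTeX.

r(k) = 3*(2*k**3 + 11*k**2 + 21*k + 13)/(2*k**3 + 5*k**2 + 5*k + 1) after simplifying.
So A=3 and B=1, with C=k**3 + 5*k**2/2 + 5*k/2 + 1/2.
Set up (3)·f(k+1) − (1)·f(k) − (k**3 + 5*k**2/2 + 5*k/2 + 1/2) = 0.
d = 3 from the (0,0,3) case.
Coefficient equations give f(k) = (k**3 - 2*k**2 + 4*k - 4)/2.
So s_k = (B(k−1)f/C)·t_k = ((k**3 - 2*k**2 + 4*k - 4)/(2*k**3 + 5*k**2 + 5*k + 1))·t_k = 3**k*(k**3 - 2*k**2 + 4*k - 4).
Δs = 3**k*(2*k**3 + 5*k**2 + 5*k + 1), as required.
Evaluate: s_(n+1) = 3**(n + 1)*(n**3 + n**2 + 3*n - 1); subtract s_(2) = 36 ⇒ S(n) = 3*3**n*n**3 + 3*3**n*n**2 + 9*3**n*n - 3*3**n - 36.

S(n) = 3 \cdot 3^{n} n^{3} + 3 \cdot 3^{n} n^{2} + 9 \cdot 3^{n} n - 3 \cdot 3^{n} - 36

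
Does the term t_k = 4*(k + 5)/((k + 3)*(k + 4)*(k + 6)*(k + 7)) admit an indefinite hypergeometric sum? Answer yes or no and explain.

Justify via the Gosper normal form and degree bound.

Yes. s_k = k*(k + 9)/(9*(k**2 + 9*k + 18)).

The ratio is (k + 3)*(k + 6)**2/((k + 5)**2*(k + 8)).
A = k + 3, B = k + 8, C = k**2 + 10*k + 25.
Key eq: (k + 3)·f(k+1) = (k + 7)·f(k) + (k**2 + 10*k + 25).
d = 4 from the (1,1,2) case.
A polynomial solution: f(k) = k*(k + 4)*(k + 5)*(k + 9)/36.
Get s_k = R·t_k = k*(k + 9)/(9*(k**2 + 9*k + 18)) with R(k) = B(k−1)f(k)/C(k) = k*(k + 4)*(k + 7)*(k + 9)/(36*(k + 5)).
Check: Δs_k = 4*(k + 5)/(k**4 + 20*k**3 + 145*k**2 + 450*k + 504). ✓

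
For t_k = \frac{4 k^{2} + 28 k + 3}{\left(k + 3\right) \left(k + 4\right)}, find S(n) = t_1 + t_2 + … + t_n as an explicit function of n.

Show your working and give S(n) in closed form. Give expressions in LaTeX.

S(n) = \frac{n \left(16 n + 19\right)}{4 \left(n + 4\right)}

The ratio is (k + 3)*(28*k + 4*(k + 1)**2 + 31)/((k + 5)*(4*k**2 + 28*k + 3)).
Gosper form: A/B · C(k+1)/C(k) with A=k + 3, B=k + 5, C=k**2 + 7*k + 3/4.
Set up (k + 3)·f(k+1) − (k + 4)·f(k) − (k**2 + 7*k + 3/4) = 0.
d = 2 from the (1,1,2) case.
Solve for f: f(k) = k*(4*k - 3)/4 (degree 2 ≤ 2).
R(k) = B(k−1)·f(k)/C(k) = k*(k + 4)*(4*k - 3)/(4*k**2 + 28*k + 3); s_k = R·t_k = k*(4*k - 3)/(k + 3).
Verify: (4*k**2 + 28*k + 3)/(k**2 + 7*k + 12) matches t_k.
s_(n+1) = (4*n**2 + 5*n + 1)/(n + 4) and s_(1) = 1/4, so S(n) = n*(16*n + 19)/(4*(n + 4)).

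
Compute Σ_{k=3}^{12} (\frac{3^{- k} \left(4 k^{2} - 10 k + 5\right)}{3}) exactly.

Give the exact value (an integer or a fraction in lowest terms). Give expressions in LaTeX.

Σ = 649238/1594323

Step 1: r(k) = (4*k**2 - 2*k - 1)/(3*(4*k**2 - 10*k + 5)).
A = 1/3, B = 1, C = k**2 - 5*k/2 + 5/4.
Solve (1/3)·f(k+1) − (1)·f(k) = k**2 - 5*k/2 + 5/4.
Bound: deg f ≤ 2.
Coefficient equations give f(k) = -3*(2*k**2 - 3*k + 2)/4.
Get s_k = R·t_k = (-2*k**2 + 3*k - 2)/3**k with R(k) = B(k−1)f(k)/C(k) = -3*(2*k**2 - 3*k + 2)/(4*k**2 - 10*k + 5).
Verify: (4*k**2 - 10*k + 5)/(3*3**k) matches t_k.
Sum = s_(13) − s_(3); s_(13) = -301/1594323, s_(3) = -11/27 ⇒ 649238/1594323.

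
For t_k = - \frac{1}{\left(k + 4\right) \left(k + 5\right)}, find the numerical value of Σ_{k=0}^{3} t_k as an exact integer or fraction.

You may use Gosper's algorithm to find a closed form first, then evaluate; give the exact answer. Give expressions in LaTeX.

Σ = -1/8

r(k) = (k + 4)/(k + 6) after simplifying.
Take A(k)=k + 4, B(k)=k + 6, C(k)=1.
Need (k + 4)·f(k+1) − (k + 5)·f(k) = 1.
deg f ≤ 1 (via 1,1,0).
Solving with deg f ≤ 1: f(k) = k/4.
R(k) = B(k−1)·f(k)/C(k) = k*(k + 5)/4; s_k = R·t_k = -k/(4*k + 16).
Δs = -1/(k**2 + 9*k + 20), as required.
Sum = s_(4) − s_(0); s_(4) = -1/8, s_(0) = 0 ⇒ -1/8.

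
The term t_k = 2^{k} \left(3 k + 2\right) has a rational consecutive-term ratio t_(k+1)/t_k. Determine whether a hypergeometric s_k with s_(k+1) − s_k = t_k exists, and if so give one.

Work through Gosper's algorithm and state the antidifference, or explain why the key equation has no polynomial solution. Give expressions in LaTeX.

s_k = 2^{k} \left(3 k - 4\right)

Step 1: r(k) = 2*(3*k + 5)/(3*k + 2).
A = 2, B = 1, C = k + 2/3.
f must satisfy (2)·f(k+1) − (1)·f(k) = k + 2/3.
Degrees (0,0,1) ⇒ d ≤ 1.
Coefficient equations give f(k) = (3*k - 4)/3.
So s_k = (B(k−1)f/C)·t_k = ((3*k - 4)/(3*k + 2))·t_k = 2**k*(3*k - 4).
Δs = 2**k*(3*k + 2), as required.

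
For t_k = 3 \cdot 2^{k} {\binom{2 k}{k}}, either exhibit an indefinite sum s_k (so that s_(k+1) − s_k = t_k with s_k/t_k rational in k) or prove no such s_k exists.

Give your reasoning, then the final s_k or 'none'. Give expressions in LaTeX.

no hypergeometric antidifference exists

t_(k+1)/t_k = 4*(2*k + 1)/(k + 1).
A = 8*k + 4, B = k + 1, C = 1.
Need (8*k + 4)·f(k+1) − (k)·f(k) = 1.
Bound: deg f ≤ -1.
d = -1 < 0 ⇒ no nonzero polynomial f; not summable.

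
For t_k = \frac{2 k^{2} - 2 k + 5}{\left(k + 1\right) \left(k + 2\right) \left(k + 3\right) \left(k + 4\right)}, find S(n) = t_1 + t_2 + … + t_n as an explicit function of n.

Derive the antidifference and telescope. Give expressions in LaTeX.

t_(k+1)/t_k = (k + 1)*(-2*k + 2*(k + 1)**2 + 3)/((k + 5)*(2*k**2 - 2*k + 5)).
Factor: A=k + 1; B=k + 5; C=k**2 - k + 5/2.
f must satisfy (k + 1)·f(k+1) − (k + 4)·f(k) = k**2 - k + 5/2.
From deg A=1, deg B=1, deg C=2: d=3.
A polynomial solution: f(k) = k*(k**2 + 2*k + 7)/4.
Then R = B(k−1)f/C = k*(k + 4)*(k**2 + 2*k + 7)/(2*(2*k**2 - 2*k + 5)), so s_k = R(k)·t_k = k*(k**2 + 2*k + 7)/(2*(k + 1)*(k + 2)*(k + 3)).
Check: Δs_k = (2*k**2 - 2*k + 5)/(k**4 + 10*k**3 + 35*k**2 + 50*k + 24). ✓
s_(n+1) = (n**3 + 5*n**2 + 14*n + 10)/(2*(n**3 + 9*n**2 + 26*n + 24)) and s_(1) = 5/24, so S(n) = n*(7*n**2 + 15*n + 38)/(24*(n**3 + 9*n**2 + 26*n + 24)).

S(n) = \frac{n \left(7 n^{2} + 15 n + 38\right)}{24 \left(n^{3} + 9 n^{2} + 26 n + 24\right)}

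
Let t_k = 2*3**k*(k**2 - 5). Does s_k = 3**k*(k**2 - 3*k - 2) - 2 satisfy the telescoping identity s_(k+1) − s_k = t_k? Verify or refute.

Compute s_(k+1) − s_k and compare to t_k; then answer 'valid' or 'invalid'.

Valid — Δs_k = t_k.

s_(k+1) = 3**(k + 1)*(-3*k + (k + 1)**2 - 5) - 2
s_(k+1) − s_k = 2*3**k*(k**2 - 5)
(s_(k+1) − s_k) − t_k = 0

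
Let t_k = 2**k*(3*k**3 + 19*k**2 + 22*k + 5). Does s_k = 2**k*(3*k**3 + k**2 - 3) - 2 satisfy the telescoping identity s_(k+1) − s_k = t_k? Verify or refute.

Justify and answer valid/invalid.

valid (s_(k+1) − s_k reduces to t_k)

s_(k+1) = 2*2**k*(3*(k + 1)**3 + (k + 1)**2 - 3) - 2
s_(k+1) − s_k = 2**k*(3*k**3 + 19*k**2 + 22*k + 5)
(s_(k+1) − s_k) − t_k = 0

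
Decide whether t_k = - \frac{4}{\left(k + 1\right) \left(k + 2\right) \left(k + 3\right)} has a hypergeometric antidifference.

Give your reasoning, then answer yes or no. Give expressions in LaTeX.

r(k) = (k + 1)/(k + 4) after simplifying.
Factor: A=k + 1; B=k + 4; C=1.
Key eq: (k + 1)·f(k+1) = (k + 3)·f(k) + (1).
From deg A=1, deg B=1, deg C=0: d=2.
Solving with deg f ≤ 2: f(k) = k*(k + 3)/4.
Then R = B(k−1)f/C = k*(k + 3)**2/4, so s_k = R(k)·t_k = k*(-k - 3)/((k + 1)*(k + 2)).
Verify: -4/(k**3 + 6*k**2 + 11*k + 6) matches t_k.

Yes. s_k = \frac{k \left(- k - 3\right)}{\left(k + 1\right) \left(k + 2\right)}.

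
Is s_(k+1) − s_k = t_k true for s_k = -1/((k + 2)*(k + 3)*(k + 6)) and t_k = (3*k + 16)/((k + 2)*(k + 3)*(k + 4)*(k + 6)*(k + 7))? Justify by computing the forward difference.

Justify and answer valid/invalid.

Valid — Δs_k = t_k.

s_(k+1) = -1/((k + 3)*(k + 4)*(k + 7))
s_(k+1) − s_k = (3*k + 16)/(k**5 + 22*k**4 + 185*k**3 + 740*k**2 + 1404*k + 1008)
(s_(k+1) − s_k) − t_k = 0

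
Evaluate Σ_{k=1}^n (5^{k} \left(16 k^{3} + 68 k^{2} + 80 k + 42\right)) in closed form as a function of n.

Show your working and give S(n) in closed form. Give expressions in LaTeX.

S(n) = 20 \cdot 5^{n} n^{3} + 70 \cdot 5^{n} n^{2} + 80 \cdot 5^{n} n + 45 \cdot 5^{n} - 45

Compute t_(k+1)/t_k: get 5*(8*k**3 + 58*k**2 + 132*k + 103)/(8*k**3 + 34*k**2 + 40*k + 21).
Normal form (A,B,C) = (5, 1, k**3 + 17*k**2/4 + 5*k + 21/8).
Key eq: (5)·f(k+1) = (1)·f(k) + (k**3 + 17*k**2/4 + 5*k + 21/8).
d = 3 from the (0,0,3) case.
Match coefficients ⇒ f(k) = (4*k**3 + 2*k**2 + 3)/16.
So s_k = (B(k−1)f/C)·t_k = ((4*k**3 + 2*k**2 + 3)/(2*(8*k**3 + 34*k**2 + 40*k + 21)))·t_k = 5**k*(4*k**3 + 2*k**2 + 3).
s_(k+1) − s_k = 5**k*(16*k**3 + 68*k**2 + 80*k + 42) = t_k.
Σ_(k=1)^n t_k = s_(n+1) − s_(1) = (5**(n + 1)*(4*n**3 + 14*n**2 + 16*n + 9)) − (45), i.e. 20*5**n*n**3 + 70*5**n*n**2 + 80*5**n*n + 45*5**n - 45.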